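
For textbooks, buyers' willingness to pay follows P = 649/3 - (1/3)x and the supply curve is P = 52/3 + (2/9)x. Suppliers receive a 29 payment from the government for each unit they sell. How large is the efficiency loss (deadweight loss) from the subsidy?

Deadweight loss = 756.9

Pre-subsidy: 649/3 - (1/3)x = 52/3 + (2/9)x gives x* = 358.2 and P* = 1454/15.
With the subsidy, sellers receive Ps = Pb + 29 for each unit, where Pb is the price buyers pay.
On the curves, Pb = 649/3 - (1/3)x and Ps = 52/3 + (2/9)x; the wedge Ps − Pb = 29 gives 52/3 + (2/9)x − (649/3 - (1/3)x) = 29, so x' = 410.4.
Then Pb = 649/3 − (1/3)·410.4 = 1193/15 and Ps = 52/3 + (2/9)·410.4 = 1628/15.
The subsidy expands output by 410.4 − 358.2 = 52.2 past the efficient level; on those units the gap between marginal cost and willingness to pay runs from 0 up to 29.
DWL = ½ × 29 × 52.2 = 756.9.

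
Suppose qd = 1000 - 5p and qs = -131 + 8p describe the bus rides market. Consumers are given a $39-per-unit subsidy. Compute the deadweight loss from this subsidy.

Deadweight loss = $2340

Pre-subsidy: 1000 - 5p = -131 + 8p gives p* = 87, q* = 565.
With the rebate, buyers effectively pay pb = ps − 39, where ps is the price sellers receive.
Demand in terms of ps becomes qd = 1000 − 5(ps − 39) = 1195 - 5ps. Setting this equal to supply: 1195 - 5ps = -131 + 8ps, so ps = 102.
Buyers pay pb = 102 − 39 = 63; q' = -131 + 8·102 = 685.
The subsidy expands output by 685 − 565 = 120 past the efficient level; on those units the gap between marginal cost and willingness to pay runs from 0 up to 39.
DWL = ½ × 39 × 120 = 2340.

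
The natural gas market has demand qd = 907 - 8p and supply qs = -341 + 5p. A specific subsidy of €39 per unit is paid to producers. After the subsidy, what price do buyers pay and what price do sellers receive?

Buyers pay €81; sellers receive €120

Pre-subsidy: 907 - 8p = -341 + 5p gives p* = 96, q* = 139.
With the subsidy, sellers receive ps = pb + 39 for each unit, where pb is the price buyers pay.
Supply in terms of pb becomes qs = -341 + 5(pb + 39) = -146 + 5pb. Setting this equal to demand: 907 - 8pb = -146 + 5pb, so pb = 81.
Sellers receive ps = 81 + 39 = 120; q' = 907 − 8·81 = 259.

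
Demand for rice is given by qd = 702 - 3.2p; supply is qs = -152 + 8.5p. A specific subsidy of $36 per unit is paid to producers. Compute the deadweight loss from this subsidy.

Pre-subsidy: 702 - 3.2p = -152 + 8.5p gives p* = 8540/117, q* = 54806/117.
With the subsidy, sellers receive ps = pb + 36 for each unit, where pb is the price buyers pay.
Supply in terms of pb becomes qs = -152 + 8.5(pb + 36) = 154 + 8.5pb. Setting this equal to demand: 702 - 3.2pb = 154 + 8.5pb, so pb = 5480/117.
Sellers receive ps = 5480/117 + 36 = 9692/117; q' = 702 − 3.2·(5480/117) = 64598/117.
The subsidy expands output by 64598/117 − 54806/117 = 1088/13 past the efficient level; on those units the gap between marginal cost and willingness to pay runs from 0 up to 36.
DWL = ½ × 36 × 1088/13 = 19584/13.

Deadweight loss = 19584/13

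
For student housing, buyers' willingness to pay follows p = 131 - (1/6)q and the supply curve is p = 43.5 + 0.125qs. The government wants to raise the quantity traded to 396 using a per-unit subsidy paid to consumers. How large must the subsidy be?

At q = 396, from the demand curve buyers pay pb = 131 − (1/6)·396 = 65; from the supply curve sellers need ps = 43.5 + 0.125·396 = 93.
The subsidy must fill the gap: s = ps − pb = 93 − 65 = 28.

Required subsidy s = 28 per unit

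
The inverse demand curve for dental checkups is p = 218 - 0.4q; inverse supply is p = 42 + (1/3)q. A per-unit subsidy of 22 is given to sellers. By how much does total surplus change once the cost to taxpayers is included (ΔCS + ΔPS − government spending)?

Net change in total surplus = -330

Pre-subsidy: 218 - 0.4q = 42 + (1/3)q gives q* = 240 and p* = 122.
With the subsidy, sellers receive ps = pb + 22 for each unit, where pb is the price buyers pay.
On the curves, pb = 218 - 0.4q and ps = 42 + (1/3)q; the wedge ps − pb = 22 gives 42 + (1/3)q − (218 - 0.4q) = 22, so q' = 270.
Then pb = 218 − 0.4·270 = 110 and ps = 42 + (1/3)·270 = 132.
ΔCS = ½(240 + 270)(122 − 110) = 3060; ΔPS = ½(240 + 270)(132 − 122) = 2550.
Government spending = 22 × 270 = 5940.
Net change = 3060 + 2550 − 5940 = -330. The loss equals the DWL triangle ½·22·30.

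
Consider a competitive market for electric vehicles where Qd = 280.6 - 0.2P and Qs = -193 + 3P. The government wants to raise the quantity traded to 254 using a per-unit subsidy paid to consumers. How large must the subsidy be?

Required subsidy s = 16 per unit

At Q = 254, invert demand for the buyer price: Pb = (280.6 − 254)/0.2 = 133; invert supply for the seller price: Ps = (254 − (-193))/3 = 149.
The subsidy must fill the gap: s = Ps − Pb = 149 − 133 = 16.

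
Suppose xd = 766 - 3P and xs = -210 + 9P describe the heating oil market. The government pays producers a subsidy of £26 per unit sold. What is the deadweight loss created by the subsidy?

Pre-subsidy: 766 - 3P = -210 + 9P gives P* = 244/3, x* = 522.
With the subsidy, sellers receive Ps = Pb + 26 for each unit, where Pb is the price buyers pay.
Supply in terms of Pb becomes xs = -210 + 9(Pb + 26) = 24 + 9Pb. Setting this equal to demand: 766 - 3Pb = 24 + 9Pb, so Pb = 371/6.
Sellers receive Ps = 371/6 + 26 = 527/6; x' = 766 − 3·(371/6) = 580.5.
The subsidy expands output by 580.5 − 522 = 58.5 past the efficient level; on those units the gap between marginal cost and willingness to pay runs from 0 up to 26.
DWL = ½ × 26 × 58.5 = 760.5.

Deadweight loss = £760.5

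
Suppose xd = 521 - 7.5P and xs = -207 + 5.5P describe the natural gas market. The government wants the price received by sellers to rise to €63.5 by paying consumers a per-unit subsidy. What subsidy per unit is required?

Required subsidy s = €13 per unit

At a seller price of 63.5, quantity supplied is -207 + 5.5·63.5 = 142.25.
Buyers absorb 142.25 only when they pay Pb with 521 − 7.5·Pb = 142.25, i.e. Pb = 50.5.
s = Ps − Pb = 63.5 − 50.5 = 13.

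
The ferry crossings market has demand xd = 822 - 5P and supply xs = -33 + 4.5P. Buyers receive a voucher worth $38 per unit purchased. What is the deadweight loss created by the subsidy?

Pre-subsidy: 822 - 5P = -33 + 4.5P gives P* = 90, x* = 372.
With the rebate, buyers effectively pay Pb = Ps − 38, where Ps is the price sellers receive.
Demand in terms of Ps becomes xd = 822 − 5(Ps − 38) = 1012 - 5Ps. Setting this equal to supply: 1012 - 5Ps = -33 + 4.5Ps, so Ps = 110.
Buyers pay Pb = 110 − 38 = 72; x' = -33 + 4.5·110 = 462.
The subsidy expands output by 462 − 372 = 90 past the efficient level; on those units the gap between marginal cost and willingness to pay runs from 0 up to 38.
DWL = ½ × 38 × 90 = 1710.

Deadweight loss = $1710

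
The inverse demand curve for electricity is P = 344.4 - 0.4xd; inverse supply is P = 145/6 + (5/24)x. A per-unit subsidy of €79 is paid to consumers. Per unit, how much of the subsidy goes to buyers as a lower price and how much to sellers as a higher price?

Pre-subsidy: 344.4 - 0.4x = 145/6 + (5/24)x gives x* = 38428/73 and P* = 9770/73.
With the rebate, buyers effectively pay Pb = Ps − 79, where Ps is the price sellers receive.
On the curves, Pb = 344.4 - 0.4x and Ps = 145/6 + (5/24)x; the wedge Ps − Pb = 79 gives 145/6 + (5/24)x − (344.4 - 0.4x) = 79, so x' = 47908/73.
Then Pb = 344.4 − 0.4·(47908/73) = 5978/73 and Ps = 145/6 + (5/24)·(47908/73) = 11745/73.
Buyers' price falls by P* − Pb = 9770/73 − 5978/73 = 3792/73; sellers' price rises by Ps − P* = 11745/73 − 9770/73 = 1975/73.

Buyers gain 3792/73 per unit; sellers gain 1975/73 per unit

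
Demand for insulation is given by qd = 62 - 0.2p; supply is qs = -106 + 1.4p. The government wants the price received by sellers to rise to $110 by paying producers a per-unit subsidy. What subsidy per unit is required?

Required subsidy s = $40 per unit

At a seller price of 110, quantity supplied is -106 + 1.4·110 = 48.
Buyers absorb 48 only when they pay pb with 62 − 0.2·pb = 48, i.e. pb = 70.
s = ps − pb = 110 − 70 = 40.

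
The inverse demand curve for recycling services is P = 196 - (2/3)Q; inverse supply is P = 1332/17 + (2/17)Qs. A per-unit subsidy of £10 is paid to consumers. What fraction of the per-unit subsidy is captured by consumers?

Pre-subsidy: 196 - (2/3)Q = 1332/17 + (2/17)Q gives Q* = 150 and P* = 96.
With the rebate, buyers effectively pay Pb = Ps − 10, where Ps is the price sellers receive.
On the curves, Pb = 196 - (2/3)Q and Ps = 1332/17 + (2/17)Q; the wedge Ps − Pb = 10 gives 1332/17 + (2/17)Q − (196 - (2/3)Q) = 10, so Q' = 162.75.
Then Pb = 196 − (2/3)·162.75 = 87.5 and Ps = 1332/17 + (2/17)·162.75 = 97.5.
Buyers' price falls by P* − Pb = 96 − 87.5 = 8.5; sellers' price rises by Ps − P* = 97.5 − 96 = 1.5.
So consumers capture 8.5/10 = 0.85 of each unit of subsidy.

Consumer share = 0.85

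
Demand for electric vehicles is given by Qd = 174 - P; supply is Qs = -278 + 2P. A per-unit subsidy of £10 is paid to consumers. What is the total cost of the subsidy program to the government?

Government cost = £300

Pre-subsidy: 174 - P = -278 + 2P gives P* = 452/3, Q* = 70/3.
With the rebate, buyers effectively pay Pb = Ps − 10, where Ps is the price sellers receive.
Demand in terms of Ps becomes Qd = 174 − 1(Ps − 10) = 184 - Ps. Setting this equal to supply: 184 - Ps = -278 + 2Ps, so Ps = 154.
Buyers pay Pb = 154 − 10 = 144; Q' = -278 + 2·154 = 30.
Government outlay = subsidy × quantity = 10 × 30 = 300.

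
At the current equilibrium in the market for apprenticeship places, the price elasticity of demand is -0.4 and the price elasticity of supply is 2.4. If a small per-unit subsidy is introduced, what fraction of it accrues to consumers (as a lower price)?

Consumer share = 6/7

For a small subsidy around the equilibrium, the benefit split depends on the relative slopes, which at a point are proportional to the elasticities.
Buyer share = εs/(εs + |εd|) = 2.4/(2.4 + 0.4) = 6/7; seller share = |εd|/(εs + |εd|) = 1/7.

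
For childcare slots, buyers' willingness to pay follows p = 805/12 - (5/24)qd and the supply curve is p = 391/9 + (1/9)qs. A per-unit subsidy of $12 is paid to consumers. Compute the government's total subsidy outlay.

Government cost = 30792/23

Pre-subsidy: 805/12 - (5/24)q = 391/9 + (1/9)q gives q* = 74 and p* = 155/3.
With the rebate, buyers effectively pay pb = ps − 12, where ps is the price sellers receive.
On the curves, pb = 805/12 - (5/24)q and ps = 391/9 + (1/9)q; the wedge ps − pb = 12 gives 391/9 + (1/9)q − (805/12 - (5/24)q) = 12, so q' = 2566/23.
Then pb = 805/12 − (5/24)·(2566/23) = 3025/69 and ps = 391/9 + (1/9)·(2566/23) = 3853/69.
Government outlay = subsidy × quantity = 12 × 2566/23 = 30792/23.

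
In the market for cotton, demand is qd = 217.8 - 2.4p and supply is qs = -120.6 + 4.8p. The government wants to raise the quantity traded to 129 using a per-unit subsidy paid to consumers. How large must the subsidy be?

Required subsidy s = 15 per unit

At q = 129, invert demand for the buyer price: pb = (217.8 − 129)/2.4 = 37; invert supply for the seller price: ps = (129 − (-120.6))/4.8 = 52.
The subsidy must fill the gap: s = ps − pb = 52 − 37 = 15.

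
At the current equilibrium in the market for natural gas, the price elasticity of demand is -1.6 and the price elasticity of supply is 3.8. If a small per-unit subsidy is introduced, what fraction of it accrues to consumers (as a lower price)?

Consumer share = 19/27

For a small subsidy around the equilibrium, the benefit split depends on the relative slopes, which at a point are proportional to the elasticities.
Buyer share = εs/(εs + |εd|) = 3.8/(3.8 + 1.6) = 19/27; seller share = |εd|/(εs + |εd|) = 8/27.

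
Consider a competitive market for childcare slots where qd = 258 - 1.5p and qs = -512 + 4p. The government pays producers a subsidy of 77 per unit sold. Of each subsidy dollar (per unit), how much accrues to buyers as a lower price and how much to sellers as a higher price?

Buyers gain 56 per unit; sellers gain 21 per unit

Pre-subsidy: 258 - 1.5p = -512 + 4p gives p* = 140, q* = 48.
With the subsidy, sellers receive ps = pb + 77 for each unit, where pb is the price buyers pay.
Supply in terms of pb becomes qs = -512 + 4(pb + 77) = -204 + 4pb. Setting this equal to demand: 258 - 1.5pb = -204 + 4pb, so pb = 84.
Sellers receive ps = 84 + 77 = 161; q' = 258 − 1.5·84 = 132.
Buyers' price falls by p* − pb = 140 − 84 = 56; sellers' price rises by ps − p* = 161 − 140 = 21.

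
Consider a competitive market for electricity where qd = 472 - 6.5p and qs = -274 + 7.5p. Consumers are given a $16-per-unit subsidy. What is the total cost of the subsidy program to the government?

Pre-subsidy: 472 - 6.5p = -274 + 7.5p gives p* = 373/7, q* = 1759/14.
With the rebate, buyers effectively pay pb = ps − 16, where ps is the price sellers receive.
Demand in terms of ps becomes qd = 472 − 6.5(ps − 16) = 576 - 6.5ps. Setting this equal to supply: 576 - 6.5ps = -274 + 7.5ps, so ps = 425/7.
Buyers pay pb = 425/7 − 16 = 313/7; q' = -274 + 7.5·(425/7) = 2539/14.
Government outlay = subsidy × quantity = 16 × 2539/14 = 20312/7.

Government cost = 20312/7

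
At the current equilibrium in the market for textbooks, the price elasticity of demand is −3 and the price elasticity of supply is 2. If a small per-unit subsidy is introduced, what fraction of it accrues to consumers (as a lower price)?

Consumer share = 0.4

For a small subsidy around the equilibrium, the benefit split depends on the relative slopes, which at a point are proportional to the elasticities.
Buyer share = εs/(εs + |εd|) = 2/(2 + 3) = 0.4; seller share = |εd|/(εs + |εd|) = 0.6.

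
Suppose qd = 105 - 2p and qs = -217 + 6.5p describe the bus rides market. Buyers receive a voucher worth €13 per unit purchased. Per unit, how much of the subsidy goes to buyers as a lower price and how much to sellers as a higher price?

Pre-subsidy: 105 - 2p = -217 + 6.5p gives p* = 644/17, q* = 497/17.
With the rebate, buyers effectively pay pb = ps − 13, where ps is the price sellers receive.
Demand in terms of ps becomes qd = 105 − 2(ps − 13) = 131 - 2ps. Setting this equal to supply: 131 - 2ps = -217 + 6.5ps, so ps = 696/17.
Buyers pay pb = 696/17 − 13 = 475/17; q' = -217 + 6.5·(696/17) = 835/17.
Buyers' price falls by p* − pb = 644/17 − 475/17 = 169/17; sellers' price rises by ps − p* = 696/17 − 644/17 = 52/17.

Buyers gain 169/17 per unit; sellers gain 52/17 per unit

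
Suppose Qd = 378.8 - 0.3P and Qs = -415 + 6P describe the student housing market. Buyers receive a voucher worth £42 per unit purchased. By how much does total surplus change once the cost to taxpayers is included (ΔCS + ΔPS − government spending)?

Net change in total surplus = -£252

Pre-subsidy: 378.8 - 0.3P = -415 + 6P gives P* = 126, Q* = 341.
With the rebate, buyers effectively pay Pb = Ps − 42, where Ps is the price sellers receive.
Demand in terms of Ps becomes Qd = 378.8 − 0.3(Ps − 42) = 391.4 - 0.3Ps. Setting this equal to supply: 391.4 - 0.3Ps = -415 + 6Ps, so Ps = 128.
Buyers pay Pb = 128 − 42 = 86; Q' = -415 + 6·128 = 353.
ΔCS = ½(341 + 353)(126 − 86) = 13880; ΔPS = ½(341 + 353)(128 − 126) = 694.
Government spending = 42 × 353 = 14826.
Net change = 13880 + 694 − 14826 = -252. The loss equals the DWL triangle ½·42·12.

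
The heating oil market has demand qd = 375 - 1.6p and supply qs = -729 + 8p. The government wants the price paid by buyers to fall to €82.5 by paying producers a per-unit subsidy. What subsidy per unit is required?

Required subsidy s = €39 per unit

At a buyer price of 82.5, quantity demanded is 375 − 1.6·82.5 = 243.
Sellers supply 243 only when they receive ps with -729 + 8·ps = 243, i.e. ps = 121.5.
s = ps − pb = 121.5 − 82.5 = 39.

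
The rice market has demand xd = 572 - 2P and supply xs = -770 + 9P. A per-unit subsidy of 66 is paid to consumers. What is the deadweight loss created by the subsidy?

Pre-subsidy: 572 - 2P = -770 + 9P gives P* = 122, x* = 328.
With the rebate, buyers effectively pay Pb = Ps − 66, where Ps is the price sellers receive.
Demand in terms of Ps becomes xd = 572 − 2(Ps − 66) = 704 - 2Ps. Setting this equal to supply: 704 - 2Ps = -770 + 9Ps, so Ps = 134.
Buyers pay Pb = 134 − 66 = 68; x' = -770 + 9·134 = 436.
The subsidy expands output by 436 − 328 = 108 past the efficient level; on those units the gap between marginal cost and willingness to pay runs from 0 up to 66.
DWL = ½ × 66 × 108 = 3564.

Deadweight loss = 3564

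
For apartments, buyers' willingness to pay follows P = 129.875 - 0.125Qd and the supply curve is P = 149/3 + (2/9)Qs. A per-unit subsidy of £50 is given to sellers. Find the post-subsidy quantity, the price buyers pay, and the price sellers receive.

Pre-subsidy: 129.875 - 0.125Q = 149/3 + (2/9)Q gives Q* = 231 and P* = 101.
With the subsidy, sellers receive Ps = Pb + 50 for each unit, where Pb is the price buyers pay.
On the curves, Pb = 129.875 - 0.125Q and Ps = 149/3 + (2/9)Q; the wedge Ps − Pb = 50 gives 149/3 + (2/9)Q − (129.875 - 0.125Q) = 50, so Q' = 375.
Then Pb = 129.875 − 0.125·375 = 83 and Ps = 149/3 + (2/9)·375 = 133.

Q' = 375; buyers pay £83; sellers receive £133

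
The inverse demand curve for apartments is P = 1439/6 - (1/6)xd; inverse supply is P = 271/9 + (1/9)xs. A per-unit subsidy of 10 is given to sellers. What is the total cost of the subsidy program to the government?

Pre-subsidy: 1439/6 - (1/6)x = 271/9 + (1/9)x gives x* = 755 and P* = 114.
With the subsidy, sellers receive Ps = Pb + 10 for each unit, where Pb is the price buyers pay.
On the curves, Pb = 1439/6 - (1/6)x and Ps = 271/9 + (1/9)x; the wedge Ps − Pb = 10 gives 271/9 + (1/9)x − (1439/6 - (1/6)x) = 10, so x' = 791.
Then Pb = 1439/6 − (1/6)·791 = 108 and Ps = 271/9 + (1/9)·791 = 118.
Government outlay = subsidy × quantity = 10 × 791 = 7910.

Government cost = 7910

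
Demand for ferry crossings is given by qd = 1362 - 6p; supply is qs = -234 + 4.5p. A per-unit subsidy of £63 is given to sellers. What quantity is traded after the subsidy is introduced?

q' = 612

Pre-subsidy: 1362 - 6p = -234 + 4.5p gives p* = 152, q* = 450.
With the subsidy, sellers receive ps = pb + 63 for each unit, where pb is the price buyers pay.
Supply in terms of pb becomes qs = -234 + 4.5(pb + 63) = 49.5 + 4.5pb. Setting this equal to demand: 1362 - 6pb = 49.5 + 4.5pb, so pb = 125.
Sellers receive ps = 125 + 63 = 188; q' = 1362 − 6·125 = 612.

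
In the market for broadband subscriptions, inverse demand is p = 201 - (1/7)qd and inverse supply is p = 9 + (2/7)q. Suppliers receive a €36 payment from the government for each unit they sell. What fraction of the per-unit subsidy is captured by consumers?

Consumer share = 1/3

Pre-subsidy: 201 - (1/7)q = 9 + (2/7)q gives q* = 448 and p* = 137.
With the subsidy, sellers receive ps = pb + 36 for each unit, where pb is the price buyers pay.
On the curves, pb = 201 - (1/7)q and ps = 9 + (2/7)q; the wedge ps − pb = 36 gives 9 + (2/7)q − (201 - (1/7)q) = 36, so q' = 532.
Then pb = 201 − (1/7)·532 = 125 and ps = 9 + (2/7)·532 = 161.
Buyers' price falls by p* − pb = 137 − 125 = 12; sellers' price rises by ps − p* = 161 − 137 = 24.
So consumers capture 12/36 = 1/3 of each unit of subsidy.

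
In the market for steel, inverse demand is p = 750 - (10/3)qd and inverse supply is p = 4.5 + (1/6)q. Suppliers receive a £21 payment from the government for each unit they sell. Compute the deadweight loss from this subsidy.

Pre-subsidy: 750 - (10/3)q = 4.5 + (1/6)q gives q* = 213 and p* = 40.
With the subsidy, sellers receive ps = pb + 21 for each unit, where pb is the price buyers pay.
On the curves, pb = 750 - (10/3)q and ps = 4.5 + (1/6)q; the wedge ps − pb = 21 gives 4.5 + (1/6)q − (750 - (10/3)q) = 21, so q' = 219.
Then pb = 750 − (10/3)·219 = 20 and ps = 4.5 + (1/6)·219 = 41.
The subsidy expands output by 219 − 213 = 6 past the efficient level; on those units the gap between marginal cost and willingness to pay runs from 0 up to 21.
DWL = ½ × 21 × 6 = 63.

Deadweight loss = £63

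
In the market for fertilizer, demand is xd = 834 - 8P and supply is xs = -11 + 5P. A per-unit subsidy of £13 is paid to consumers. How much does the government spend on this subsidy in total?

Government cost = £4602

Pre-subsidy: 834 - 8P = -11 + 5P gives P* = 65, x* = 314.
With the rebate, buyers effectively pay Pb = Ps − 13, where Ps is the price sellers receive.
Demand in terms of Ps becomes xd = 834 − 8(Ps − 13) = 938 - 8Ps. Setting this equal to supply: 938 - 8Ps = -11 + 5Ps, so Ps = 73.
Buyers pay Pb = 73 − 13 = 60; x' = -11 + 5·73 = 354.
Government outlay = subsidy × quantity = 13 × 354 = 4602.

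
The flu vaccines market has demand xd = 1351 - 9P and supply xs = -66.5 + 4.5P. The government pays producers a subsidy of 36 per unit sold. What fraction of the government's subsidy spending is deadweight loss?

DWL / government spending = 27/257

Pre-subsidy: 1351 - 9P = -66.5 + 4.5P gives P* = 105, x* = 406.
With the subsidy, sellers receive Ps = Pb + 36 for each unit, where Pb is the price buyers pay.
Supply in terms of Pb becomes xs = -66.5 + 4.5(Pb + 36) = 95.5 + 4.5Pb. Setting this equal to demand: 1351 - 9Pb = 95.5 + 4.5Pb, so Pb = 93.
Sellers receive Ps = 93 + 36 = 129; x' = 1351 − 9·93 = 514.
ΔCS = ½(406 + 514)(105 − 93) = 5520; ΔPS = ½(406 + 514)(129 − 105) = 11040.
Government spending = 36 × 514 = 18504.
DWL = ½ × 36 × (514 − 406) = 1944; fraction = 1944 / 18504 = 27/257.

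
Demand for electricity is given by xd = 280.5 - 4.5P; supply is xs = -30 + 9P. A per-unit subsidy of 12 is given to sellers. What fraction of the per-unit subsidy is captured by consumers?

Pre-subsidy: 280.5 - 4.5P = -30 + 9P gives P* = 23, x* = 177.
With the subsidy, sellers receive Ps = Pb + 12 for each unit, where Pb is the price buyers pay.
Supply in terms of Pb becomes xs = -30 + 9(Pb + 12) = 78 + 9Pb. Setting this equal to demand: 280.5 - 4.5Pb = 78 + 9Pb, so Pb = 15.
Sellers receive Ps = 15 + 12 = 27; x' = 280.5 − 4.5·15 = 213.
Buyers' price falls by P* − Pb = 23 − 15 = 8; sellers' price rises by Ps − P* = 27 − 23 = 4.
So consumers capture 8/12 = 2/3 of each unit of subsidy.

Consumer share = 2/3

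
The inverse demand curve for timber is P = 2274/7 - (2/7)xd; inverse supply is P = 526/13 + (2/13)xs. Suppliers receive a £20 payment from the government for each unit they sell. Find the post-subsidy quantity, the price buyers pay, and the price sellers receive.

Pre-subsidy: 2274/7 - (2/7)x = 526/13 + (2/13)x gives x* = 647 and P* = 140.
With the subsidy, sellers receive Ps = Pb + 20 for each unit, where Pb is the price buyers pay.
On the curves, Pb = 2274/7 - (2/7)x and Ps = 526/13 + (2/13)x; the wedge Ps − Pb = 20 gives 526/13 + (2/13)x − (2274/7 - (2/7)x) = 20, so x' = 692.5.
Then Pb = 2274/7 − (2/7)·692.5 = 127 and Ps = 526/13 + (2/13)·692.5 = 147.

x' = 692.5; buyers pay £127; sellers receive £147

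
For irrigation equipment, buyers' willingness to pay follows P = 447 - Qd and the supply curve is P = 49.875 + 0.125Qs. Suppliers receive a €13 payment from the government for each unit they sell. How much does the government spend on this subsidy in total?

Pre-subsidy: 447 - Q = 49.875 + 0.125Q gives Q* = 353 and P* = 94.
With the subsidy, sellers receive Ps = Pb + 13 for each unit, where Pb is the price buyers pay.
On the curves, Pb = 447 - Q and Ps = 49.875 + 0.125Q; the wedge Ps − Pb = 13 gives 49.875 + 0.125Q − (447 - Q) = 13, so Q' = 3281/9.
Then Pb = 447 − 1·(3281/9) = 742/9 and Ps = 49.875 + 0.125·(3281/9) = 859/9.
Government outlay = subsidy × quantity = 13 × 3281/9 = 42653/9.

Government cost = 42653/9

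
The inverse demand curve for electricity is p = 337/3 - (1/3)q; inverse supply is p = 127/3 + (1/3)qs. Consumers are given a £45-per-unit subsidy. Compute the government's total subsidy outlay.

Government cost = £7762.5

Pre-subsidy: 337/3 - (1/3)q = 127/3 + (1/3)q gives q* = 105 and p* = 232/3.
With the rebate, buyers effectively pay pb = ps − 45, where ps is the price sellers receive.
On the curves, pb = 337/3 - (1/3)q and ps = 127/3 + (1/3)q; the wedge ps − pb = 45 gives 127/3 + (1/3)q − (337/3 - (1/3)q) = 45, so q' = 172.5.
Then pb = 337/3 − (1/3)·172.5 = 329/6 and ps = 127/3 + (1/3)·172.5 = 599/6.
Government outlay = subsidy × quantity = 45 × 172.5 = 7762.5.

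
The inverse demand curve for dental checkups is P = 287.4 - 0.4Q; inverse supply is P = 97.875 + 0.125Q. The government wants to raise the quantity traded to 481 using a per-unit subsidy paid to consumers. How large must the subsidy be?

Required subsidy s = 63 per unit

At Q = 481, from the demand curve buyers pay Pb = 287.4 − 0.4·481 = 95; from the supply curve sellers need Ps = 97.875 + 0.125·481 = 158.
The subsidy must fill the gap: s = Ps − Pb = 158 − 95 = 63.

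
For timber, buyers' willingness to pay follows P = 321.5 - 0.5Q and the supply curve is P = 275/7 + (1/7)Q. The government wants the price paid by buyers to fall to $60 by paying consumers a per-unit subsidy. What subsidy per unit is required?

At a buyer price of 60, quantity demanded is 643 − 2·60 = 523.
Sellers supply 523 only when they receive Ps = 275/7 + (1/7)·523 = 114.
s = Ps − Pb = 114 − 60 = 54.

Required subsidy s = $54 per unit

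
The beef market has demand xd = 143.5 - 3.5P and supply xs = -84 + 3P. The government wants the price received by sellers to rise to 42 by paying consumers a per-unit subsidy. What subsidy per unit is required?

At a seller price of 42, quantity supplied is -84 + 3·42 = 42.
Buyers absorb 42 only when they pay Pb with 143.5 − 3.5·Pb = 42, i.e. Pb = 29.
s = Ps − Pb = 42 − 29 = 13.

Required subsidy s = 13 per unit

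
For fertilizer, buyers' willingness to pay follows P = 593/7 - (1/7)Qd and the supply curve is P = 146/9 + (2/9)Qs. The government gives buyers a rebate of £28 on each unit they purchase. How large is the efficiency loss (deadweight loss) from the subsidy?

Pre-subsidy: 593/7 - (1/7)Q = 146/9 + (2/9)Q gives Q* = 4315/23 and P* = 1332/23.
With the rebate, buyers effectively pay Pb = Ps − 28, where Ps is the price sellers receive.
On the curves, Pb = 593/7 - (1/7)Q and Ps = 146/9 + (2/9)Q; the wedge Ps − Pb = 28 gives 146/9 + (2/9)Q − (593/7 - (1/7)Q) = 28, so Q' = 6079/23.
Then Pb = 593/7 − (1/7)·(6079/23) = 1080/23 and Ps = 146/9 + (2/9)·(6079/23) = 1724/23.
The subsidy expands output by 6079/23 − 4315/23 = 1764/23 past the efficient level; on those units the gap between marginal cost and willingness to pay runs from 0 up to 28.
DWL = ½ × 28 × 1764/23 = 24696/23.

Deadweight loss = 24696/23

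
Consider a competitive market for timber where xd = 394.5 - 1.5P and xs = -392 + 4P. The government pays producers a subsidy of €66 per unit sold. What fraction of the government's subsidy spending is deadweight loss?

Pre-subsidy: 394.5 - 1.5P = -392 + 4P gives P* = 143, x* = 180.
With the subsidy, sellers receive Ps = Pb + 66 for each unit, where Pb is the price buyers pay.
Supply in terms of Pb becomes xs = -392 + 4(Pb + 66) = -128 + 4Pb. Setting this equal to demand: 394.5 - 1.5Pb = -128 + 4Pb, so Pb = 95.
Sellers receive Ps = 95 + 66 = 161; x' = 394.5 − 1.5·95 = 252.
ΔCS = ½(180 + 252)(143 − 95) = 10368; ΔPS = ½(180 + 252)(161 − 143) = 3888.
Government spending = 66 × 252 = 16632.
DWL = ½ × 66 × (252 − 180) = 2376; fraction = 2376 / 16632 = 1/7.

DWL / government spending = 1/7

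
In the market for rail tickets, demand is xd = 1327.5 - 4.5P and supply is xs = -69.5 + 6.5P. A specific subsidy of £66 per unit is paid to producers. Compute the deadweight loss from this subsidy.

Deadweight loss = £5791.5

Pre-subsidy: 1327.5 - 4.5P = -69.5 + 6.5P gives P* = 127, x* = 756.
With the subsidy, sellers receive Ps = Pb + 66 for each unit, where Pb is the price buyers pay.
Supply in terms of Pb becomes xs = -69.5 + 6.5(Pb + 66) = 359.5 + 6.5Pb. Setting this equal to demand: 1327.5 - 4.5Pb = 359.5 + 6.5Pb, so Pb = 88.
Sellers receive Ps = 88 + 66 = 154; x' = 1327.5 − 4.5·88 = 931.5.
The subsidy expands output by 931.5 − 756 = 175.5 past the efficient level; on those units the gap between marginal cost and willingness to pay runs from 0 up to 66.
DWL = ½ × 66 × 175.5 = 5791.5.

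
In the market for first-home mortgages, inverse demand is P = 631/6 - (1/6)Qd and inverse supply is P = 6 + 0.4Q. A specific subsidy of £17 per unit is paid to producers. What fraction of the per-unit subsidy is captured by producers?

Producer share = 12/17

Pre-subsidy: 631/6 - (1/6)Q = 6 + 0.4Q gives Q* = 175 and P* = 76.
With the subsidy, sellers receive Ps = Pb + 17 for each unit, where Pb is the price buyers pay.
On the curves, Pb = 631/6 - (1/6)Q and Ps = 6 + 0.4Q; the wedge Ps − Pb = 17 gives 6 + 0.4Q − (631/6 - (1/6)Q) = 17, so Q' = 205.
Then Pb = 631/6 − (1/6)·205 = 71 and Ps = 6 + 0.4·205 = 88.
Buyers' price falls by P* − Pb = 76 − 71 = 5; sellers' price rises by Ps − P* = 88 − 76 = 12.
So producers capture 12/17 = 12/17 of each unit of subsidy.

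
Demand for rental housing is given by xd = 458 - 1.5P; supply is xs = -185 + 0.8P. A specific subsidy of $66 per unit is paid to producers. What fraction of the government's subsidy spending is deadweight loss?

DWL / government spending = 396/1681

Pre-subsidy: 458 - 1.5P = -185 + 0.8P gives P* = 6430/23, x* = 889/23.
With the subsidy, sellers receive Ps = Pb + 66 for each unit, where Pb is the price buyers pay.
Supply in terms of Pb becomes xs = -185 + 0.8(Pb + 66) = -132.2 + 0.8Pb. Setting this equal to demand: 458 - 1.5Pb = -132.2 + 0.8Pb, so Pb = 5902/23.
Sellers receive Ps = 5902/23 + 66 = 7420/23; x' = 458 − 1.5·(5902/23) = 1681/23.
ΔCS = ½(889/23 + 1681/23)(6430/23 − 5902/23) = 678480/529; ΔPS = ½(889/23 + 1681/23)(7420/23 − 6430/23) = 1272150/529.
Government spending = 66 × 1681/23 = 110946/23.
DWL = ½ × 66 × (1681/23 − 889/23) = 26136/23; fraction = (26136/23) / (110946/23) = 396/1681.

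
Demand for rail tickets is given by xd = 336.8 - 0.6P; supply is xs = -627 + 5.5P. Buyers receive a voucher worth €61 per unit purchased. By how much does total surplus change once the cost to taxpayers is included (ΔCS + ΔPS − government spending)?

Pre-subsidy: 336.8 - 0.6P = -627 + 5.5P gives P* = 158, x* = 242.
With the rebate, buyers effectively pay Pb = Ps − 61, where Ps is the price sellers receive.
Demand in terms of Ps becomes xd = 336.8 − 0.6(Ps − 61) = 373.4 - 0.6Ps. Setting this equal to supply: 373.4 - 0.6Ps = -627 + 5.5Ps, so Ps = 164.
Buyers pay Pb = 164 − 61 = 103; x' = -627 + 5.5·164 = 275.
ΔCS = ½(242 + 275)(158 − 103) = 14217.5; ΔPS = ½(242 + 275)(164 − 158) = 1551.
Government spending = 61 × 275 = 16775.
Net change = 14217.5 + 1551 − 16775 = -1006.5. The loss equals the DWL triangle ½·61·33.

Net change in total surplus = -€1006.5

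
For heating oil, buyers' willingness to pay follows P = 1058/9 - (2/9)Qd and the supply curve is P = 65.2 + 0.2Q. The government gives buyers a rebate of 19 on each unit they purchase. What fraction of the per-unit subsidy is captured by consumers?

Pre-subsidy: 1058/9 - (2/9)Q = 65.2 + 0.2Q gives Q* = 124 and P* = 90.
With the rebate, buyers effectively pay Pb = Ps − 19, where Ps is the price sellers receive.
On the curves, Pb = 1058/9 - (2/9)Q and Ps = 65.2 + 0.2Q; the wedge Ps − Pb = 19 gives 65.2 + 0.2Q − (1058/9 - (2/9)Q) = 19, so Q' = 169.
Then Pb = 1058/9 − (2/9)·169 = 80 and Ps = 65.2 + 0.2·169 = 99.
Buyers' price falls by P* − Pb = 90 − 80 = 10; sellers' price rises by Ps − P* = 99 − 90 = 9.
So consumers capture 10/19 = 10/19 of each unit of subsidy.

Consumer share = 10/19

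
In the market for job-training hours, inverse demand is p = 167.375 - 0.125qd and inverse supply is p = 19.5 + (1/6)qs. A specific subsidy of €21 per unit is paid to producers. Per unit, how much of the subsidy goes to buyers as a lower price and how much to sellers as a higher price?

Buyers gain €9 per unit; sellers gain €12 per unit

Pre-subsidy: 167.375 - 0.125q = 19.5 + (1/6)q gives q* = 507 and p* = 104.
With the subsidy, sellers receive ps = pb + 21 for each unit, where pb is the price buyers pay.
On the curves, pb = 167.375 - 0.125q and ps = 19.5 + (1/6)q; the wedge ps − pb = 21 gives 19.5 + (1/6)q − (167.375 - 0.125q) = 21, so q' = 579.
Then pb = 167.375 − 0.125·579 = 95 and ps = 19.5 + (1/6)·579 = 116.
Buyers' price falls by p* − pb = 104 − 95 = 9; sellers' price rises by ps − p* = 116 − 104 = 12.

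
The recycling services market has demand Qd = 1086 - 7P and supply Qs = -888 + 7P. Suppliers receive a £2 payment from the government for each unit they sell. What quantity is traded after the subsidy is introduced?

Pre-subsidy: 1086 - 7P = -888 + 7P gives P* = 141, Q* = 99.
With the subsidy, sellers receive Ps = Pb + 2 for each unit, where Pb is the price buyers pay.
Supply in terms of Pb becomes Qs = -888 + 7(Pb + 2) = -874 + 7Pb. Setting this equal to demand: 1086 - 7Pb = -874 + 7Pb, so Pb = 140.
Sellers receive Ps = 140 + 2 = 142; Q' = 1086 − 7·140 = 106.

Q' = 106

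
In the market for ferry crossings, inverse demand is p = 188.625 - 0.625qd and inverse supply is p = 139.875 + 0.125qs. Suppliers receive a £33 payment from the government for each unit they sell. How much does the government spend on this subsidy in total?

Government cost = £3597

Pre-subsidy: 188.625 - 0.625q = 139.875 + 0.125q gives q* = 65 and p* = 148.
With the subsidy, sellers receive ps = pb + 33 for each unit, where pb is the price buyers pay.
On the curves, pb = 188.625 - 0.625q and ps = 139.875 + 0.125q; the wedge ps − pb = 33 gives 139.875 + 0.125q − (188.625 - 0.625q) = 33, so q' = 109.
Then pb = 188.625 − 0.625·109 = 120.5 and ps = 139.875 + 0.125·109 = 153.5.
Government outlay = subsidy × quantity = 33 × 109 = 3597.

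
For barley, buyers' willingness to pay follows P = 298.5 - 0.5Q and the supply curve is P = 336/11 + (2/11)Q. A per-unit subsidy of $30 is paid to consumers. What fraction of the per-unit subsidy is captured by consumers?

Pre-subsidy: 298.5 - 0.5Q = 336/11 + (2/11)Q gives Q* = 393 and P* = 102.
With the rebate, buyers effectively pay Pb = Ps − 30, where Ps is the price sellers receive.
On the curves, Pb = 298.5 - 0.5Q and Ps = 336/11 + (2/11)Q; the wedge Ps − Pb = 30 gives 336/11 + (2/11)Q − (298.5 - 0.5Q) = 30, so Q' = 437.
Then Pb = 298.5 − 0.5·437 = 80 and Ps = 336/11 + (2/11)·437 = 110.
Buyers' price falls by P* − Pb = 102 − 80 = 22; sellers' price rises by Ps − P* = 110 − 102 = 8.
So consumers capture 22/30 = 11/15 of each unit of subsidy.

Consumer share = 11/15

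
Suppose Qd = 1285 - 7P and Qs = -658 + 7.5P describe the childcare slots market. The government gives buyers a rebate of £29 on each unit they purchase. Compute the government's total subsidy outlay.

Government cost = £13108

Pre-subsidy: 1285 - 7P = -658 + 7.5P gives P* = 134, Q* = 347.
With the rebate, buyers effectively pay Pb = Ps − 29, where Ps is the price sellers receive.
Demand in terms of Ps becomes Qd = 1285 − 7(Ps − 29) = 1488 - 7Ps. Setting this equal to supply: 1488 - 7Ps = -658 + 7.5Ps, so Ps = 148.
Buyers pay Pb = 148 − 29 = 119; Q' = -658 + 7.5·148 = 452.
Government outlay = subsidy × quantity = 29 × 452 = 13108.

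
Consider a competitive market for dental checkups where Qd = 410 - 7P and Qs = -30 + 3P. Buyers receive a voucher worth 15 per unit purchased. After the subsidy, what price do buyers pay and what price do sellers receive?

Buyers pay 39.5; sellers receive 54.5

Pre-subsidy: 410 - 7P = -30 + 3P gives P* = 44, Q* = 102.
With the rebate, buyers effectively pay Pb = Ps − 15, where Ps is the price sellers receive.
Demand in terms of Ps becomes Qd = 410 − 7(Ps − 15) = 515 - 7Ps. Setting this equal to supply: 515 - 7Ps = -30 + 3Ps, so Ps = 54.5.
Buyers pay Pb = 54.5 − 15 = 39.5; Q' = -30 + 3·54.5 = 133.5.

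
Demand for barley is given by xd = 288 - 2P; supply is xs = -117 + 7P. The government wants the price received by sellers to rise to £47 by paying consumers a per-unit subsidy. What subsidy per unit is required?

Required subsidy s = £9 per unit

At a seller price of 47, quantity supplied is -117 + 7·47 = 212.
Buyers absorb 212 only when they pay Pb with 288 − 2·Pb = 212, i.e. Pb = 38.
s = Ps − Pb = 47 − 38 = 9.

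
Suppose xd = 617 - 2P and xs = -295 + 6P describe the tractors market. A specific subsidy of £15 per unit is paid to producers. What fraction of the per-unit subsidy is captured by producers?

Pre-subsidy: 617 - 2P = -295 + 6P gives P* = 114, x* = 389.
With the subsidy, sellers receive Ps = Pb + 15 for each unit, where Pb is the price buyers pay.
Supply in terms of Pb becomes xs = -295 + 6(Pb + 15) = -205 + 6Pb. Setting this equal to demand: 617 - 2Pb = -205 + 6Pb, so Pb = 102.75.
Sellers receive Ps = 102.75 + 15 = 117.75; x' = 617 − 2·102.75 = 411.5.
Buyers' price falls by P* − Pb = 114 − 102.75 = 11.25; sellers' price rises by Ps − P* = 117.75 − 114 = 3.75.
So producers capture 3.75/15 = 0.25 of each unit of subsidy.

Producer share = 0.25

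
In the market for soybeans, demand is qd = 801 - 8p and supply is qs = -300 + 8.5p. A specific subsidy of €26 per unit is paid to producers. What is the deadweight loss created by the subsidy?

Pre-subsidy: 801 - 8p = -300 + 8.5p gives p* = 734/11, q* = 2939/11.
With the subsidy, sellers receive ps = pb + 26 for each unit, where pb is the price buyers pay.
Supply in terms of pb becomes qs = -300 + 8.5(pb + 26) = -79 + 8.5pb. Setting this equal to demand: 801 - 8pb = -79 + 8.5pb, so pb = 160/3.
Sellers receive ps = 160/3 + 26 = 238/3; q' = 801 − 8·(160/3) = 1123/3.
The subsidy expands output by 1123/3 − 2939/11 = 3536/33 past the efficient level; on those units the gap between marginal cost and willingness to pay runs from 0 up to 26.
DWL = ½ × 26 × 3536/33 = 45968/33.

Deadweight loss = 45968/33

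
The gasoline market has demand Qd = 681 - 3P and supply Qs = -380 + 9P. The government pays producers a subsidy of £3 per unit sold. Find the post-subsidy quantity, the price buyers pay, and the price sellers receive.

Q' = 422.5; buyers pay 517/6; sellers receive 535/6

Pre-subsidy: 681 - 3P = -380 + 9P gives P* = 1061/12, Q* = 415.75.
With the subsidy, sellers receive Ps = Pb + 3 for each unit, where Pb is the price buyers pay.
Supply in terms of Pb becomes Qs = -380 + 9(Pb + 3) = -353 + 9Pb. Setting this equal to demand: 681 - 3Pb = -353 + 9Pb, so Pb = 517/6.
Sellers receive Ps = 517/6 + 3 = 535/6; Q' = 681 − 3·(517/6) = 422.5.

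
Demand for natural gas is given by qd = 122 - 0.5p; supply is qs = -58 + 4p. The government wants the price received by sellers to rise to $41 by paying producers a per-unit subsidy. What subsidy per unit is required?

At a seller price of 41, quantity supplied is -58 + 4·41 = 106.
Buyers absorb 106 only when they pay pb with 122 − 0.5·pb = 106, i.e. pb = 32.
s = ps − pb = 41 − 32 = 9.

Required subsidy s = $9 per unit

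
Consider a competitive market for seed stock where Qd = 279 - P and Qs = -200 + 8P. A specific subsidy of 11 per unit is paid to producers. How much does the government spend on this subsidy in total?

Pre-subsidy: 279 - P = -200 + 8P gives P* = 479/9, Q* = 2032/9.
With the subsidy, sellers receive Ps = Pb + 11 for each unit, where Pb is the price buyers pay.
Supply in terms of Pb becomes Qs = -200 + 8(Pb + 11) = -112 + 8Pb. Setting this equal to demand: 279 - Pb = -112 + 8Pb, so Pb = 391/9.
Sellers receive Ps = 391/9 + 11 = 490/9; Q' = 279 − 1·(391/9) = 2120/9.
Government outlay = subsidy × quantity = 11 × 2120/9 = 23320/9.

Government cost = 23320/9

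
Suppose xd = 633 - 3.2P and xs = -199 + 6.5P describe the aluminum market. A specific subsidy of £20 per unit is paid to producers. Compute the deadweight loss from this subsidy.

Deadweight loss = 41600/97

Pre-subsidy: 633 - 3.2P = -199 + 6.5P gives P* = 8320/97, x* = 34777/97.
With the subsidy, sellers receive Ps = Pb + 20 for each unit, where Pb is the price buyers pay.
Supply in terms of Pb becomes xs = -199 + 6.5(Pb + 20) = -69 + 6.5Pb. Setting this equal to demand: 633 - 3.2Pb = -69 + 6.5Pb, so Pb = 7020/97.
Sellers receive Ps = 7020/97 + 20 = 8960/97; x' = 633 − 3.2·(7020/97) = 38937/97.
The subsidy expands output by 38937/97 − 34777/97 = 4160/97 past the efficient level; on those units the gap between marginal cost and willingness to pay runs from 0 up to 20.
DWL = ½ × 20 × 4160/97 = 41600/97.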